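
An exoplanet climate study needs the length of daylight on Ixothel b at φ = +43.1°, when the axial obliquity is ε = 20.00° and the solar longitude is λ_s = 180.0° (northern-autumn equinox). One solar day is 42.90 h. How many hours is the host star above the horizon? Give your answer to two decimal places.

Solar declination: sin δ = sin ε · sin λ_s = sin 20.00° × sin 180.0° = 0.00000, so δ = +0.000°.
cos H₀ = −tan φ · tan δ = −tan(+43.1°) × tan(+0.000°) = -0.0000, so H₀ = 1.5708 rad = 90.00°.
Daylight = 2H₀/(2π) × 42.90 h = (1.5708/π) × 42.90 = 21.45 h.

21.45 h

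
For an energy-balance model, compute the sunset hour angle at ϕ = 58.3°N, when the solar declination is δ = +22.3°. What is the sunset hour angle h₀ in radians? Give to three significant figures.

cos h₀ = −tan ϕ · tan δ = −tan(+58.3°) × tan(+22.300°) = -0.6641, so h₀ = 2.2970 rad = 131.61°.

h₀ = 2.30 rad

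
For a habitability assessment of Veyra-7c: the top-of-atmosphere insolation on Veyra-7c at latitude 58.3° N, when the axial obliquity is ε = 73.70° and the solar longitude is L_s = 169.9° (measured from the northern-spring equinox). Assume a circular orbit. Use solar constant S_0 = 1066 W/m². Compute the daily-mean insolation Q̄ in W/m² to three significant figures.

Q̄ ≈ 259 W/m²

Solar declination: sin δ = sin ε · sin L_s = sin 73.70° × sin 169.9° = 0.16832, so δ = +9.690°.
cos h₀ = −tan(+58.3°) tan(+9.690°) = -0.2765, h₀ = 1.8509 rad.
Bracket: h₀ sin ϕ sin δ + cos ϕ cos δ sin h₀ = 1.8509×0.85081×0.16832 + 0.52547×0.98573×0.96102 = 0.265064 + 0.497781 = 0.762845.
Q̄ = (S_0/π) × [bracket] = (1066/π) × 0.762845 = 258.8 W/m².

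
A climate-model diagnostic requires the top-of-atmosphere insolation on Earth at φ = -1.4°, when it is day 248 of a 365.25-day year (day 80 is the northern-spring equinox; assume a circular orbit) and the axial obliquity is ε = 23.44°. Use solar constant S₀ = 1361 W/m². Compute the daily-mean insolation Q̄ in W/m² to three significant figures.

Solar longitude: λ_s = 360° × (248 − 80)/365.25 = 165.585°.
sin δ = sin 23.44° × sin 165.585° = 0.09903, so δ = +5.683°.
cos H₀ = −tan(-1.4°) tan(+5.683°) = 0.0024, H₀ = 1.5684 rad.
Bracket: H₀ sin φ sin δ + cos φ cos δ sin H₀ = 1.5684×-0.02443×0.09903 + 0.99970×0.99508×1.00000 = -0.003794 + 0.994781 = 0.990987.
Q̄ = (S₀/π) × [bracket] = (1361/π) × 0.990987 = 429.3 W/m².

Q̄ ≈ 429 W/m²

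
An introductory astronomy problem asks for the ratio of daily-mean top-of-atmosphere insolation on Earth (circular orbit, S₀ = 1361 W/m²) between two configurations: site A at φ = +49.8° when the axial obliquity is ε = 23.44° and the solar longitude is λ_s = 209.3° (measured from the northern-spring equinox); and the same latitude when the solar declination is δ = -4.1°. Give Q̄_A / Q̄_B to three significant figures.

Q̄_A / Q̄_B ≈ 0.744

— Configuration A (φ=+49.8°):
Solar declination: sin δ = sin ε · sin λ_s = sin 23.44° × sin 209.3° = -0.19467, so δ = -11.225°.
cos H₀ = −tan(+49.8°) tan(-11.225°) = 0.2349, H₀ = 1.3337 rad.
Bracket: H₀ sin φ sin δ + cos φ cos δ sin H₀ = 1.3337×0.76380×-0.19467 + 0.64546×0.98087×0.97203 = -0.198306 + 0.615404 = 0.417098.
Q̄ = (S₀/π) × [bracket] = (1361/π) × 0.417098 = 180.70 W/m².
— Configuration B (φ=+49.8°):
cos H₀ = −tan(+49.8°) tan(-4.100°) = 0.0848, H₀ = 1.4859 rad.
Bracket: H₀ sin φ sin δ + cos φ cos δ sin H₀ = 1.4859×0.76380×-0.07150 + 0.64546×0.99744×0.99640 = -0.081148 + 0.641490 = 0.560342.
Q̄ = (S₀/π) × [bracket] = (1361/π) × 0.560342 = 242.75 W/m².
Ratio Q̄_A / Q̄_B = 180.70 / 242.75 = 0.7444.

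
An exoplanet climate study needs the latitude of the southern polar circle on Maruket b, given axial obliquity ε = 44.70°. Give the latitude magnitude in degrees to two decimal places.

The polar circle is the lowest latitude that experiences at least one full rotation of continuous darkness at the northern-summer solstice; it lies at |ϕ| = 90° − ε = 90° − 44.70° = 45.30°.

45.30°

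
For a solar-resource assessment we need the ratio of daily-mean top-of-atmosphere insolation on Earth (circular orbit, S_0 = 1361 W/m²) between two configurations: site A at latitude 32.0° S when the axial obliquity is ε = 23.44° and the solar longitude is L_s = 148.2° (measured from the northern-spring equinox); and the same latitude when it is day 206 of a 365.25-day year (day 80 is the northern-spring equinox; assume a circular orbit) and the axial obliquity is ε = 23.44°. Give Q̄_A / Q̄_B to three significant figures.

— Configuration A (ϕ=-32.0°):
Solar declination: sin δ = sin ε · sin L_s = sin 23.44° × sin 148.2° = 0.20962, so δ = +12.100°.
cos h₀ = −tan(-32.0°) tan(+12.100°) = 0.1340, h₀ = 1.4364 rad.
Bracket: h₀ sin ϕ sin δ + cos ϕ cos δ sin h₀ = 1.4364×-0.52992×0.20962 + 0.84805×0.97778×0.99099 = -0.159558 + 0.821735 = 0.662177.
Q̄ = (S_0/π) × [bracket] = (1361/π) × 0.662177 = 286.87 W/m².
— Configuration B (ϕ=-32.0°):
Solar longitude: L_s = 360° × (206 − 80)/365.25 = 124.189°.
sin δ = sin 23.44° × sin 124.189° = 0.32905, so δ = +19.211°.
cos h₀ = −tan(-32.0°) tan(+19.211°) = 0.2177, h₀ = 1.3513 rad.
Bracket: h₀ sin ϕ sin δ + cos ϕ cos δ sin h₀ = 1.3513×-0.52992×0.32905 + 0.84805×0.94431×0.97601 = -0.235626 + 0.781610 = 0.545984.
Q̄ = (S_0/π) × [bracket] = (1361/π) × 0.545984 = 236.53 W/m².
Ratio Q̄_A / Q̄_B = 286.87 / 236.53 = 1.213.

Q̄_A / Q̄_B ≈ 1.21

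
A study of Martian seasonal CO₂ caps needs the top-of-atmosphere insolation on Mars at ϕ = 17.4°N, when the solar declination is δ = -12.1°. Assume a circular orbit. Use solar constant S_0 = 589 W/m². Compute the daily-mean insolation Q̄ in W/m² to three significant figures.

cos h₀ = −tan(+17.4°) tan(-12.100°) = 0.0672, h₀ = 1.5036 rad.
Bracket: h₀ sin ϕ sin δ + cos ϕ cos δ sin h₀ = 1.5036×0.29904×-0.20962 + 0.95424×0.97778×0.99774 = -0.094253 + 0.930928 = 0.836675.
Q̄ = (S_0/π) × [bracket] = (589/π) × 0.836675 = 156.9 W/m².

Q̄ ≈ 157 W/m²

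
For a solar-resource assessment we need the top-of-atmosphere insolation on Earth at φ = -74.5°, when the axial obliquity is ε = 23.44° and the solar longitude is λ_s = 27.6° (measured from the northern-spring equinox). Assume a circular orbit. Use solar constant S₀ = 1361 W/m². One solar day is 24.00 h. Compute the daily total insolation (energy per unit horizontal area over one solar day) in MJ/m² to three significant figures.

1.74 MJ/m²

Solar declination: sin δ = sin ε · sin λ_s = sin 23.44° × sin 27.6° = 0.18429, so δ = +10.620°.
cos H₀ = −tan(-74.5°) tan(+10.620°) = 0.6761, H₀ = 0.8283 rad.
Bracket: H₀ sin φ sin δ + cos φ cos δ sin H₀ = 0.8283×-0.96363×0.18429 + 0.26724×0.98287×0.73679 = -0.147096 + 0.193527 = 0.046431.
Q̄ = (S₀/π) × [bracket] = (1361/π) × 0.046431 = 20.115 W/m².
Daily total = Q̄ × 24.00 h × 3600 s/h = 20.115 × 24.00 × 3600 / 10⁶ = 1.738 MJ/m².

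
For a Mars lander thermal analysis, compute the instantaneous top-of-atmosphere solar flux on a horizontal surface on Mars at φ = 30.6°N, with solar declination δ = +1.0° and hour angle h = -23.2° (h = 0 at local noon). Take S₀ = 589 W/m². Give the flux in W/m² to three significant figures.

cos θ_z = sin φ sin δ + cos φ cos δ cos h = 0.008884 + 0.791018 = 0.799902.
Flux = S₀ · cos θ_z = 589 × 0.799902 = 471.1 W/m².

471 W/m²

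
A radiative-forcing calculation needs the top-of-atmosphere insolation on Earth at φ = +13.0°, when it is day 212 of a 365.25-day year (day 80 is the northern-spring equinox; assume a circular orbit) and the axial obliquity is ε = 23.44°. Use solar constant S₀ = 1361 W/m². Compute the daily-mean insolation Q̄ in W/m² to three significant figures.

Solar longitude: λ_s = 360° × (212 − 80)/365.25 = 130.103°.
sin δ = sin 23.44° × sin 130.103° = 0.30427, so δ = +17.714°.
cos H₀ = −tan(+13.0°) tan(+17.714°) = -0.0737, H₀ = 1.6446 rad.
Bracket: H₀ sin φ sin δ + cos φ cos δ sin H₀ = 1.6446×0.22495×0.30427 + 0.97437×0.95259×0.99728 = 0.112566 + 0.925650 = 1.038216.
Q̄ = (S₀/π) × [bracket] = (1361/π) × 1.038216 = 449.8 W/m².

Q̄ ≈ 450 W/m²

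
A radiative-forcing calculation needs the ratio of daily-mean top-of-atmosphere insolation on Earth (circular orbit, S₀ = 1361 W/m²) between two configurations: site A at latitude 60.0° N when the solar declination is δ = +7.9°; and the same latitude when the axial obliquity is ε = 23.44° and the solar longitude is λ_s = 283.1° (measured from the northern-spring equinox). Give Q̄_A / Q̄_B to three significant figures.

Q̄_A / Q̄_B ≈ 11.1

— Configuration A (φ=+60.0°):
cos H₀ = −tan(+60.0°) tan(+7.900°) = -0.2403, H₀ = 1.8135 rad.
Bracket: H₀ sin φ sin δ + cos φ cos δ sin H₀ = 1.8135×0.86603×0.13744 + 0.50000×0.99051×0.97069 = 0.215856 + 0.480739 = 0.696595.
Q̄ = (S₀/π) × [bracket] = (1361/π) × 0.696595 = 301.78 W/m².
— Configuration B (φ=+60.0°):
Solar declination: sin δ = sin ε · sin λ_s = sin 23.44° × sin 283.1° = -0.38744, so δ = -22.795°.
cos H₀ = −tan(+60.0°) tan(-22.795°) = 0.7279, H₀ = 0.7555 rad.
Bracket: H₀ sin φ sin δ + cos φ cos δ sin H₀ = 0.7555×0.86603×-0.38744 + 0.50000×0.92190×0.68567 = -0.253496 + 0.316060 = 0.062564.
Q̄ = (S₀/π) × [bracket] = (1361/π) × 0.062564 = 27.104 W/m².
Ratio Q̄_A / Q̄_B = 301.78 / 27.104 = 11.13.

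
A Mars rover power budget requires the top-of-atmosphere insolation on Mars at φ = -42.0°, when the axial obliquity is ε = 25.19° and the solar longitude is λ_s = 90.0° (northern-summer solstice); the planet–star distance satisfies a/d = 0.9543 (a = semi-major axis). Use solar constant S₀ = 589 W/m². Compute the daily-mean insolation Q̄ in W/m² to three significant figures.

Solar declination: sin δ = sin ε · sin λ_s = sin 25.19° × sin 90.0° = 0.42562, so δ = +25.190°.
cos H₀ = −tan(-42.0°) tan(+25.190°) = 0.4235, H₀ = 1.1335 rad.
Bracket: H₀ sin φ sin δ + cos φ cos δ sin H₀ = 1.1335×-0.66913×0.42562 + 0.74314×0.90490×0.90589 = -0.322815 + 0.609181 = 0.286366.
Inverse-square distance factor (a/d)² = 0.9543² = 0.910688.
Q̄ = (S₀/π) × 0.910688 × [bracket] = (589/π) × 0.910688 × 0.286366 = 48.89 W/m².

Q̄ ≈ 48.9 W/m²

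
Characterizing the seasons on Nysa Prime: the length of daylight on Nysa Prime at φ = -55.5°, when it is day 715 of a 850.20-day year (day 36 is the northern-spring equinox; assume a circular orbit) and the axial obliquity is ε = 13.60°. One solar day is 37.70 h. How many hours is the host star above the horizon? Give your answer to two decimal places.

22.95 h

Solar longitude: λ_s = 360° × (715 − 36)/850.20 = 287.509°.
sin δ = sin 13.60° × sin 287.509° = -0.22425, so δ = -12.959°.
cos H₀ = −tan φ · tan δ = −tan(-55.5°) × tan(-12.959°) = -0.3348, so H₀ = 1.9122 rad = 109.56°.
Daylight = 2H₀/(2π) × 37.70 h = (1.9122/π) × 37.70 = 22.95 h.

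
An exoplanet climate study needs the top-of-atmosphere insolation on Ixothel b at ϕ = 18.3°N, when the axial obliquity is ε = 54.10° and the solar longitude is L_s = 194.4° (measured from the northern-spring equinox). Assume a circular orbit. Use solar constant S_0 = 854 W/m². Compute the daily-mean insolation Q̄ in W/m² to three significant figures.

Q̄ ≈ 226 W/m²

Solar declination: sin δ = sin ε · sin L_s = sin 54.10° × sin 194.4° = -0.20145, so δ = -11.622°.
cos h₀ = −tan(+18.3°) tan(-11.622°) = 0.0680, h₀ = 1.5027 rad.
Bracket: h₀ sin ϕ sin δ + cos ϕ cos δ sin h₀ = 1.5027×0.31399×-0.20145 + 0.94943×0.97950×0.99768 = -0.095051 + 0.927809 = 0.832758.
Q̄ = (S_0/π) × [bracket] = (854/π) × 0.832758 = 226.4 W/m².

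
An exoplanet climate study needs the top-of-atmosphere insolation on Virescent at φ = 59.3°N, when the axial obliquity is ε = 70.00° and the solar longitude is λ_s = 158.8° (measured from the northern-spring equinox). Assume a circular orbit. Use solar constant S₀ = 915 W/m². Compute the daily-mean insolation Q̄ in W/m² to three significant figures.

Solar declination: sin δ = sin ε · sin λ_s = sin 70.00° × sin 158.8° = 0.33982, so δ = +19.866°.
cos H₀ = −tan(+59.3°) tan(+19.866°) = -0.6085, H₀ = 2.2250 rad.
Bracket: H₀ sin φ sin δ + cos φ cos δ sin H₀ = 2.2250×0.85985×0.33982 + 0.51054×0.94049×0.79353 = 0.650132 + 0.381020 = 1.031152.
Q̄ = (S₀/π) × [bracket] = (915/π) × 1.031152 = 300.3 W/m².

Q̄ ≈ 300 W/m²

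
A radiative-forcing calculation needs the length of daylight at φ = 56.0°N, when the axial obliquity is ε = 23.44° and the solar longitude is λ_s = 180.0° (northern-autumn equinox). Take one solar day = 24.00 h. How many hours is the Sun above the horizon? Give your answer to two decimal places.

Solar declination: sin δ = sin ε · sin λ_s = sin 23.44° × sin 180.0° = 0.00000, so δ = +0.000°.
cos H₀ = −tan φ · tan δ = −tan(+56.0°) × tan(+0.000°) = -0.0000, so H₀ = 1.5708 rad = 90.00°.
Daylight = 2H₀/(2π) × 24.00 h = (1.5708/π) × 24.00 = 12.00 h.

12.00 h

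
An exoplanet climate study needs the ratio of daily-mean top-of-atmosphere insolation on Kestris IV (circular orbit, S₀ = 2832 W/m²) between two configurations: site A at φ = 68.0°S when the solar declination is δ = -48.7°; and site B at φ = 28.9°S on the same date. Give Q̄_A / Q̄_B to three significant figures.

— Configuration A (φ=-68.0°):
cos H₀ = −tan(-68.0°) tan(-48.700°) = -2.8173 ≤ −1 ⇒ polar day, H₀ = π.
Bracket: H₀ sin φ sin δ + cos φ cos δ sin H₀ = 3.1416×-0.92718×-0.75126 + 0.37461×0.66000×0.00000 = 2.188292 + 0.000000 = 2.188292.
Q̄ = (S₀/π) × [bracket] = (2832/π) × 2.188292 = 1972.6 W/m².
— Configuration B (φ=-28.9°):
cos H₀ = −tan(-28.9°) tan(-48.700°) = -0.6284, H₀ = 2.2502 rad.
Bracket: H₀ sin φ sin δ + cos φ cos δ sin H₀ = 2.2502×-0.48328×-0.75126 + 0.87546×0.66000×0.77792 = 0.816978 + 0.449485 = 1.266463.
Q̄ = (S₀/π) × [bracket] = (2832/π) × 1.266463 = 1141.7 W/m².
Ratio Q̄_A / Q̄_B = 1972.6 / 1141.7 = 1.728.

Q̄_A / Q̄_B ≈ 1.73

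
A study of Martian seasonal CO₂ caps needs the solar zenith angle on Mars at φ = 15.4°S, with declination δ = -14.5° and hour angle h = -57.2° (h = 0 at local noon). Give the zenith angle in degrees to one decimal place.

cos θ_z = sin φ sin δ + cos φ cos δ cos h = 0.066490 + 0.505623 = 0.572113.
θ_z = arccos(0.572113) = 55.1°.

θ_z = 55.1°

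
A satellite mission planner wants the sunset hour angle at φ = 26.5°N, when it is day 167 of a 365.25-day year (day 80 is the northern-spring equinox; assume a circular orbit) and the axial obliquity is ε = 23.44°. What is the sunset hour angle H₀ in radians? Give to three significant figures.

Solar longitude: λ_s = 360° × (167 − 80)/365.25 = 85.749°.
sin δ = sin 23.44° × sin 85.749° = 0.39669, so δ = +23.372°.
cos H₀ = −tan φ · tan δ = −tan(+26.5°) × tan(+23.372°) = -0.2155, so H₀ = 1.7880 rad = 102.44°.

H₀ = 1.79 rad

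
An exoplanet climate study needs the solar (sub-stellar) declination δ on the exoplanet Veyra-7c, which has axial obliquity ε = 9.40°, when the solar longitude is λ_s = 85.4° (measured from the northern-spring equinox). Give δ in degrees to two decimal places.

sin δ = sin ε · sin λ_s = sin 9.40° × sin 85.4° = 0.162800.
δ = arcsin(0.162800) = +9.37°.

δ = +9.37°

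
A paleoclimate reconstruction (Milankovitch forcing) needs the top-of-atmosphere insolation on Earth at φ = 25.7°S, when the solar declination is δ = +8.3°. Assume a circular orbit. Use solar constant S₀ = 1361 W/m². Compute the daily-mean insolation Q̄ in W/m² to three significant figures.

cos H₀ = −tan(-25.7°) tan(+8.300°) = 0.0702, H₀ = 1.5005 rad.
Bracket: H₀ sin φ sin δ + cos φ cos δ sin H₀ = 1.5005×-0.43366×0.14436 + 0.90108×0.98953×0.99753 = -0.093936 + 0.889443 = 0.795507.
Q̄ = (S₀/π) × [bracket] = (1361/π) × 0.795507 = 344.6 W/m².

Q̄ ≈ 345 W/m²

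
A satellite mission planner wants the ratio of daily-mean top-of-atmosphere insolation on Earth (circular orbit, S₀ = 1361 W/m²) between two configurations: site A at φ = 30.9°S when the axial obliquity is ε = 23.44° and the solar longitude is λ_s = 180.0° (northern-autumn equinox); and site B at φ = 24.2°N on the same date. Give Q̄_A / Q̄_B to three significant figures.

— Configuration A (φ=-30.9°):
Solar declination: sin δ = sin ε · sin λ_s = sin 23.44° × sin 180.0° = 0.00000, so δ = +0.000°.
cos H₀ = −tan(-30.9°) tan(+0.000°) = 0.0000, H₀ = 1.5708 rad.
Bracket: H₀ sin φ sin δ + cos φ cos δ sin H₀ = 1.5708×-0.51354×0.00000 + 0.85806×1.00000×1.00000 = -0.000000 + 0.858060 = 0.858060.
Q̄ = (S₀/π) × [bracket] = (1361/π) × 0.858060 = 371.73 W/m².
— Configuration B (φ=+24.2°):
cos H₀ = −tan(+24.2°) tan(+0.000°) = -0.0000, H₀ = 1.5708 rad.
Bracket: H₀ sin φ sin δ + cos φ cos δ sin H₀ = 1.5708×0.40992×0.00000 + 0.91212×1.00000×1.00000 = 0.000000 + 0.912120 = 0.912120.
Q̄ = (S₀/π) × [bracket] = (1361/π) × 0.912120 = 395.15 W/m².
Ratio Q̄_A / Q̄_B = 371.73 / 395.15 = 0.9407.

Q̄_A / Q̄_B ≈ 0.941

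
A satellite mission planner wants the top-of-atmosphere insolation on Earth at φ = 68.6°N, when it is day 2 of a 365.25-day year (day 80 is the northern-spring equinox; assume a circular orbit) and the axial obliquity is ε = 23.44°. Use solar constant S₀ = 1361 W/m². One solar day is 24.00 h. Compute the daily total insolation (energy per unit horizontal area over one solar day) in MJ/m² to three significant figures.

0.00 MJ/m²

Solar longitude: λ_s = 360° × (2 − 80)/365.25 = -76.879°, i.e. -76.879° + 360° = 283.121°.
sin δ = sin 23.44° × sin 283.121° = -0.38740, so δ = -22.793°.
cos H₀ = −tan(+68.6°) tan(-22.793°) = 1.0723 ≥ 1 ⇒ polar night, H₀ = 0 and Q̄ = 0.
Daily total = Q̄ × 24.00 h × 3600 s/h = 0.00 MJ/m².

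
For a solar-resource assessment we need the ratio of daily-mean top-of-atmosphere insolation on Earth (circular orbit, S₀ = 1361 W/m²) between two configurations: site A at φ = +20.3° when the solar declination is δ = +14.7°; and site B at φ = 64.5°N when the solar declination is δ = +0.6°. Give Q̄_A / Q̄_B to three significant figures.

Q̄_A / Q̄_B ≈ 2.36

— Configuration A (φ=+20.3°):
cos H₀ = −tan(+20.3°) tan(+14.700°) = -0.0970, H₀ = 1.6680 rad.
Bracket: H₀ sin φ sin δ + cos φ cos δ sin H₀ = 1.6680×0.34694×0.25376 + 0.93789×0.96727×0.99528 = 0.146850 + 0.902911 = 1.049761.
Q̄ = (S₀/π) × [bracket] = (1361/π) × 1.049761 = 454.78 W/m².
— Configuration B (φ=+64.5°):
cos H₀ = −tan(+64.5°) tan(+0.600°) = -0.0220, H₀ = 1.5928 rad.
Bracket: H₀ sin φ sin δ + cos φ cos δ sin H₀ = 1.5928×0.90259×0.01047 + 0.43051×0.99995×0.99976 = 0.015052 + 0.430385 = 0.445437.
Q̄ = (S₀/π) × [bracket] = (1361/π) × 0.445437 = 192.97 W/m².
Ratio Q̄_A / Q̄_B = 454.78 / 192.97 = 2.357.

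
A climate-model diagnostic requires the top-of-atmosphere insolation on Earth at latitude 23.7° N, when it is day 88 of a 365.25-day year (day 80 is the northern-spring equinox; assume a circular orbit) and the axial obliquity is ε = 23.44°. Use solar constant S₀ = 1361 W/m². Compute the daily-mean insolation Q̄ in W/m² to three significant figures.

Solar longitude: λ_s = 360° × (88 − 80)/365.25 = 7.885°.
sin δ = sin 23.44° × sin 7.885° = 0.05457, so δ = +3.128°.
cos H₀ = −tan(+23.7°) tan(+3.128°) = -0.0240, H₀ = 1.5948 rad.
Bracket: H₀ sin φ sin δ + cos φ cos δ sin H₀ = 1.5948×0.40195×0.05457 + 0.91566×0.99851×0.99971 = 0.034981 + 0.914031 = 0.949012.
Q̄ = (S₀/π) × [bracket] = (1361/π) × 0.949012 = 411.1 W/m².

Q̄ ≈ 411 W/m²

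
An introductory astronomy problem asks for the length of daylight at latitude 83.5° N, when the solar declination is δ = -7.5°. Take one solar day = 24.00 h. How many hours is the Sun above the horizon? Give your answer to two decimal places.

0.00 h

cos H₀ = −tan φ · tan δ = 1.1555 ≥ 1, so the Sun never rises (polar night) and H₀ = 0.
Daylight = 2H₀/(2π) × 24.00 h = (0.0000/π) × 24.00 = 0.00 h.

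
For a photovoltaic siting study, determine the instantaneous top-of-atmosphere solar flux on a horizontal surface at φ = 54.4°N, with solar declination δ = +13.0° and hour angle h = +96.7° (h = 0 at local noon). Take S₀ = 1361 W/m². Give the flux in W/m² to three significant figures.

159 W/m²

cos θ_z = sin φ sin δ + cos φ cos δ cos h = 0.182908 + -0.066176 = 0.116732.
Flux = S₀ · cos θ_z = 1361 × 0.116732 = 158.9 W/m².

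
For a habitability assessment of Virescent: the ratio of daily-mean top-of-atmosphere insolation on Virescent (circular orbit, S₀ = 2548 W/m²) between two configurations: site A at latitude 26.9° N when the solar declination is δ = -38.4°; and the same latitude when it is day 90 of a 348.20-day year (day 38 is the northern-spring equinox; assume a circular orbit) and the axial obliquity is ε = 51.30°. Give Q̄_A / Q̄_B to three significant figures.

Q̄_A / Q̄_B ≈ 0.262

— Configuration A (φ=+26.9°):
cos H₀ = −tan(+26.9°) tan(-38.400°) = 0.4021, H₀ = 1.1570 rad.
Bracket: H₀ sin φ sin δ + cos φ cos δ sin H₀ = 1.1570×0.45243×-0.62115 + 0.89180×0.78369×0.91559 = -0.325148 + 0.639901 = 0.314753.
Q̄ = (S₀/π) × [bracket] = (2548/π) × 0.314753 = 255.28 W/m².
— Configuration B (φ=+26.9°):
Solar longitude: λ_s = 360° × (90 − 38)/348.20 = 53.762°.
sin δ = sin 51.30° × sin 53.762° = 0.62947, so δ = +39.011°.
cos H₀ = −tan(+26.9°) tan(+39.011°) = -0.4110, H₀ = 1.9943 rad.
Bracket: H₀ sin φ sin δ + cos φ cos δ sin H₀ = 1.9943×0.45243×0.62947 + 0.89180×0.77702×0.91164 = 0.567959 + 0.631718 = 1.199677.
Q̄ = (S₀/π) × [bracket] = (2548/π) × 1.199677 = 973.00 W/m².
Ratio Q̄_A / Q̄_B = 255.28 / 973.00 = 0.2624.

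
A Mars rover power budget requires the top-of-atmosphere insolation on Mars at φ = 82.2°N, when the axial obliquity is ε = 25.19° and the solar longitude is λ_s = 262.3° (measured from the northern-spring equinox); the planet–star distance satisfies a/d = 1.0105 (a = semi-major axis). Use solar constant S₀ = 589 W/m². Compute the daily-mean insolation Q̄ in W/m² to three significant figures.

Solar declination: sin δ = sin ε · sin λ_s = sin 25.19° × sin 262.3° = -0.42178, so δ = -24.947°.
cos H₀ = −tan(+82.2°) tan(-24.947°) = 3.3959 ≥ 1 ⇒ polar night, H₀ = 0 and Q̄ = 0.
Inverse-square distance factor (a/d)² = 1.0105² = 1.021110.

Q̄ ≈ 0.00 W/m²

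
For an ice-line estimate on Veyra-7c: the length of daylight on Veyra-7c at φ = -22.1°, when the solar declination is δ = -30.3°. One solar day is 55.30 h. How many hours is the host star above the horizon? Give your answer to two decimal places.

31.87 h

cos H₀ = −tan φ · tan δ = −tan(-22.1°) × tan(-30.300°) = -0.2373, so H₀ = 1.8104 rad = 103.73°.
Daylight = 2H₀/(2π) × 55.30 h = (1.8104/π) × 55.30 = 31.87 h.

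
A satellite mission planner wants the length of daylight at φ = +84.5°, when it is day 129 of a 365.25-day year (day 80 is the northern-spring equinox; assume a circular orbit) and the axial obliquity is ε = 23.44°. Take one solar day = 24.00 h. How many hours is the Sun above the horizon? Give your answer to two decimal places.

24.00 h

Solar longitude: λ_s = 360° × (129 − 80)/365.25 = 48.296°.
sin δ = sin 23.44° × sin 48.296° = 0.29698, so δ = +17.277°.
Sunrise equation: cos H₀ = −tan φ · tan δ = -3.2300 ≤ −1, so the Sun never sets (polar day) and H₀ = π.
Daylight = 2H₀/(2π) × 24.00 h = (3.1416/π) × 24.00 = 24.00 h.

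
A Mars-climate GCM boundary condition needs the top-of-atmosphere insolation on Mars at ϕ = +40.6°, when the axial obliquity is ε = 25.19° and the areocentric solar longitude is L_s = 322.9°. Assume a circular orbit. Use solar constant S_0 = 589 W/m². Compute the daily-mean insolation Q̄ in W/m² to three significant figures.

sin δ = sin 25.19° × sin 322.9° = -0.25674, so δ = -14.877°.
cos h₀ = −tan(+40.6°) tan(-14.877°) = 0.2277, h₀ = 1.3411 rad.
Bracket: h₀ sin ϕ sin δ + cos ϕ cos δ sin h₀ = 1.3411×0.65077×-0.25674 + 0.75927×0.96648×0.97374 = -0.224069 + 0.714549 = 0.490480.
Q̄ = (S_0/π) × [bracket] = (589/π) × 0.490480 = 91.96 W/m².

Q̄ ≈ 92.0 W/m²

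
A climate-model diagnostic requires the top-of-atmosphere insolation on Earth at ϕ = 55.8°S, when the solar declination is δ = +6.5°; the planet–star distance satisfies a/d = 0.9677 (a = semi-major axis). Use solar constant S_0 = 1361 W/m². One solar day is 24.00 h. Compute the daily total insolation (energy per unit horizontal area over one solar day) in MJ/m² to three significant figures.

cos h₀ = −tan(-55.8°) tan(+6.500°) = 0.1677, h₀ = 1.4023 rad.
Bracket: h₀ sin ϕ sin δ + cos ϕ cos δ sin h₀ = 1.4023×-0.82708×0.11320 + 0.56208×0.99357×0.98585 = -0.131291 + 0.550564 = 0.419273.
Inverse-square distance factor (a/d)² = 0.9677² = 0.936443.
Q̄ = (S_0/π) × 0.936443 × [bracket] = (1361/π) × 0.936443 × 0.419273 = 170.09 W/m².
Daily total = Q̄ × 24.00 h × 3600 s/h = 170.09 × 24.00 × 3600 / 10⁶ = 14.70 MJ/m².

14.7 MJ/m²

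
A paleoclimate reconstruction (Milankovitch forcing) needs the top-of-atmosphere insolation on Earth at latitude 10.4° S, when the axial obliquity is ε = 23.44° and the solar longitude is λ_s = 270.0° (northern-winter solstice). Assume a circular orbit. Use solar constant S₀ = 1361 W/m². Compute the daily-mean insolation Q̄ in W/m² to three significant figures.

Solar declination: sin δ = sin ε · sin λ_s = sin 23.44° × sin 270.0° = -0.39779, so δ = -23.440°.
cos H₀ = −tan(-10.4°) tan(-23.440°) = -0.0796, H₀ = 1.6505 rad.
Bracket: H₀ sin φ sin δ + cos φ cos δ sin H₀ = 1.6505×-0.18052×-0.39779 + 0.98357×0.91748×0.99683 = 0.118521 + 0.899545 = 1.018066.
Q̄ = (S₀/π) × [bracket] = (1361/π) × 1.018066 = 441.0 W/m².

Q̄ ≈ 441 W/m²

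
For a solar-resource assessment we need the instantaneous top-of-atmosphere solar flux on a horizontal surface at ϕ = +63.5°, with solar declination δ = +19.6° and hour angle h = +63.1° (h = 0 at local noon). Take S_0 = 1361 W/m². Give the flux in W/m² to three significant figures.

667 W/m²

cos θ_z = sin ϕ sin δ + cos ϕ cos δ cos h = 0.300207 + 0.190178 = 0.490385.
Flux = S_0 · cos θ_z = 1361 × 0.490385 = 667.4 W/m².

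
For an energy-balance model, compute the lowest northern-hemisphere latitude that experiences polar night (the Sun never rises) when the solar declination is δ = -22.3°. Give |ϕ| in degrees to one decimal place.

Polar night requires cos h₀ = −tan ϕ tan δ ≥ 1, i.e. tan ϕ tan δ ≤ −1.
The boundary is |tan ϕ| · |tan δ| = 1, so |ϕ| = 90° − |δ| = 90° − 22.3° = 67.7° in the northern hemisphere.

|ϕ| = 67.7°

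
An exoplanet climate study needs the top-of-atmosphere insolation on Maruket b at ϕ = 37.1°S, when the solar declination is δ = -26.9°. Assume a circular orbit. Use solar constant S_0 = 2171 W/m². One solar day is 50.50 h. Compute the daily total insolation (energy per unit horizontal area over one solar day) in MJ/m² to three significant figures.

150 MJ/m²

cos h₀ = −tan(-37.1°) tan(-26.900°) = -0.3837, h₀ = 1.9646 rad.
Bracket: h₀ sin ϕ sin δ + cos ϕ cos δ sin h₀ = 1.9646×-0.60321×-0.45243 + 0.79758×0.89180×0.92346 = 0.536160 + 0.656840 = 1.193000.
Q̄ = (S_0/π) × [bracket] = (2171/π) × 1.193000 = 824.42 W/m².
Daily total = Q̄ × 50.50 h × 3600 s/h = 824.42 × 50.50 × 3600 / 10⁶ = 149.9 MJ/m².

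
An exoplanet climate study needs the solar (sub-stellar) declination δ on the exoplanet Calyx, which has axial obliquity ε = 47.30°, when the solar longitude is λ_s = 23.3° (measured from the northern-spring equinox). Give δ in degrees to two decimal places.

sin δ = sin ε · sin λ_s = sin 47.30° × sin 23.3° = 0.290692.
δ = arcsin(0.290692) = +16.90°.

δ = +16.90°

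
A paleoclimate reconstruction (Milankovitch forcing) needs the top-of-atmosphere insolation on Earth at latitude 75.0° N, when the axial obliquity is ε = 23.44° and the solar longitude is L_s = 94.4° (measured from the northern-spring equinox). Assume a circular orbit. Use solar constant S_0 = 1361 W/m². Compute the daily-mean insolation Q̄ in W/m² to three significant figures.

Q̄ ≈ 521 W/m²

Solar declination: sin δ = sin ε · sin L_s = sin 23.44° × sin 94.4° = 0.39662, so δ = +23.367°.
cos h₀ = −tan(+75.0°) tan(+23.367°) = -1.6124 ≤ −1 ⇒ polar day, h₀ = π.
Bracket: h₀ sin ϕ sin δ + cos ϕ cos δ sin h₀ = 3.1416×0.96593×0.39662 + 0.25882×0.91798×0.00000 = 1.203569 + 0.000000 = 1.203569.
Q̄ = (S_0/π) × [bracket] = (1361/π) × 1.203569 = 521.4 W/m².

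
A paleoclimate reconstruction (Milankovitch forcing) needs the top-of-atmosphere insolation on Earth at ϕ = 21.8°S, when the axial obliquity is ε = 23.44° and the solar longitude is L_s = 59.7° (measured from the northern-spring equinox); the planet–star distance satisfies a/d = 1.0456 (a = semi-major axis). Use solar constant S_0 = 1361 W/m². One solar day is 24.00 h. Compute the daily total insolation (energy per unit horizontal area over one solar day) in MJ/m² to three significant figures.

Solar declination: sin δ = sin ε · sin L_s = sin 23.44° × sin 59.7° = 0.34345, so δ = +20.087°.
cos h₀ = −tan(-21.8°) tan(+20.087°) = 0.1463, h₀ = 1.4240 rad.
Bracket: h₀ sin ϕ sin δ + cos ϕ cos δ sin h₀ = 1.4240×-0.37137×0.34345 + 0.92849×0.93917×0.98925 = -0.181627 + 0.862636 = 0.681009.
Inverse-square distance factor (a/d)² = 1.0456² = 1.093279.
Q̄ = (S_0/π) × 1.093279 × [bracket] = (1361/π) × 1.093279 × 0.681009 = 322.55 W/m².
Daily total = Q̄ × 24.00 h × 3600 s/h = 322.55 × 24.00 × 3600 / 10⁶ = 27.87 MJ/m².

27.9 MJ/m²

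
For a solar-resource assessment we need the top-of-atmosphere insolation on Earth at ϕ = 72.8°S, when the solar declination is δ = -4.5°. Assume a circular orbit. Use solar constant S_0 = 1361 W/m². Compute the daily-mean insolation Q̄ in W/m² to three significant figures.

Q̄ ≈ 183 W/m²

cos h₀ = −tan(-72.8°) tan(-4.500°) = -0.2542, h₀ = 1.8279 rad.
Bracket: h₀ sin ϕ sin δ + cos ϕ cos δ sin h₀ = 1.8279×-0.95528×-0.07846 + 0.29571×0.99692×0.96714 = 0.137003 + 0.285112 = 0.422115.
Q̄ = (S_0/π) × [bracket] = (1361/π) × 0.422115 = 182.9 W/m².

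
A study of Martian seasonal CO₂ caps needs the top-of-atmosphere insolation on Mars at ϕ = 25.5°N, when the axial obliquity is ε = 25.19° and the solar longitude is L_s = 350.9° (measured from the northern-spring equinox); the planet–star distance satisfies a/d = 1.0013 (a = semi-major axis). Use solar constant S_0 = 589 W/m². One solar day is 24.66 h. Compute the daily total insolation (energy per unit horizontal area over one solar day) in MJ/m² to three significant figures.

14.3 MJ/m²

Solar declination: sin δ = sin ε · sin L_s = sin 25.19° × sin 350.9° = -0.06732, so δ = -3.860°.
cos h₀ = −tan(+25.5°) tan(-3.860°) = 0.0322, h₀ = 1.5386 rad.
Bracket: h₀ sin ϕ sin δ + cos ϕ cos δ sin h₀ = 1.5386×0.43051×-0.06732 + 0.90259×0.99773×0.99948 = -0.044592 + 0.900073 = 0.855481.
Inverse-square distance factor (a/d)² = 1.0013² = 1.002602.
Q̄ = (S_0/π) × 1.002602 × [bracket] = (589/π) × 1.002602 × 0.855481 = 160.81 W/m².
Daily total = Q̄ × 24.66 h × 3600 s/h = 160.81 × 24.66 × 3600 / 10⁶ = 14.28 MJ/m².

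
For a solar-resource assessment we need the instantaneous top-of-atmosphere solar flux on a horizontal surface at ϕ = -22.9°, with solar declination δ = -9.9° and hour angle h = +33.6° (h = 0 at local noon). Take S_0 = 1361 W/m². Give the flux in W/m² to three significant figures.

cos θ_z = sin ϕ sin δ + cos ϕ cos δ cos h = 0.066902 + 0.755850 = 0.822752.
Flux = S_0 · cos θ_z = 1361 × 0.822752 = 1120 W/m².

1.12e+03 W/m²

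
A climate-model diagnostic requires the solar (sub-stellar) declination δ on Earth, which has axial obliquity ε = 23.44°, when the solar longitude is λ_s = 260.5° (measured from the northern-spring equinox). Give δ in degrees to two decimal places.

δ = -23.10°

sin δ = sin ε · sin λ_s = sin 23.44° × sin 260.5° = -0.392333.
δ = arcsin(-0.392333) = -23.10°.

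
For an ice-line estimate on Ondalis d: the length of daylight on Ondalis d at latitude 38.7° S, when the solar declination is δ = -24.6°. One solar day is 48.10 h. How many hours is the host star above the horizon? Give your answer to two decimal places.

29.80 h

cos h₀ = −tan ϕ · tan δ = −tan(-38.7°) × tan(-24.600°) = -0.3668, so h₀ = 1.9464 rad = 111.52°.
Daylight = 2h₀/(2π) × 48.10 h = (1.9464/π) × 48.10 = 29.80 h.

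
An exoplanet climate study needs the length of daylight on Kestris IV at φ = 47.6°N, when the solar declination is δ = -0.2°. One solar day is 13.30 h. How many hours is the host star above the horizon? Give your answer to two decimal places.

6.63 h

cos H₀ = −tan φ · tan δ = −tan(+47.6°) × tan(-0.200°) = 0.0038, so H₀ = 1.5670 rad = 89.78°.
Daylight = 2H₀/(2π) × 13.30 h = (1.5670/π) × 13.30 = 6.63 h.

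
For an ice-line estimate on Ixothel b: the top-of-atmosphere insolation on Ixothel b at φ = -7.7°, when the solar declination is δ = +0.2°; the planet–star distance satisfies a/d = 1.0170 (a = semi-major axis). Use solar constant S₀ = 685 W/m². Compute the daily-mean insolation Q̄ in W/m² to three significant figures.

Q̄ ≈ 223 W/m²

cos H₀ = −tan(-7.7°) tan(+0.200°) = 0.0005, H₀ = 1.5703 rad.
Bracket: H₀ sin φ sin δ + cos φ cos δ sin H₀ = 1.5703×-0.13399×0.00349 + 0.99098×0.99999×1.00000 = -0.000734 + 0.990970 = 0.990236.
Inverse-square distance factor (a/d)² = 1.0170² = 1.034289.
Q̄ = (S₀/π) × 1.034289 × [bracket] = (685/π) × 1.034289 × 0.990236 = 223.3 W/m².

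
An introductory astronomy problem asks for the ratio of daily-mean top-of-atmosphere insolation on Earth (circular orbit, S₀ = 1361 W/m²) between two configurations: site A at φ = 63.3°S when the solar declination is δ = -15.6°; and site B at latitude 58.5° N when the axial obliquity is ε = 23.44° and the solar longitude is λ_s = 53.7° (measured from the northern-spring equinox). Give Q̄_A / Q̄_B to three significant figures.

— Configuration A (φ=-63.3°):
cos H₀ = −tan(-63.3°) tan(-15.600°) = -0.5551, H₀ = 2.1593 rad.
Bracket: H₀ sin φ sin δ + cos φ cos δ sin H₀ = 2.1593×-0.89337×-0.26892 + 0.44932×0.96316×0.83176 = 0.518761 + 0.359958 = 0.878719.
Q̄ = (S₀/π) × [bracket] = (1361/π) × 0.878719 = 380.68 W/m².
— Configuration B (φ=+58.5°):
Solar declination: sin δ = sin ε · sin λ_s = sin 23.44° × sin 53.7° = 0.32059, so δ = +18.699°.
cos H₀ = −tan(+58.5°) tan(+18.699°) = -0.5523, H₀ = 2.1559 rad.
Bracket: H₀ sin φ sin δ + cos φ cos δ sin H₀ = 2.1559×0.85264×0.32059 + 0.52250×0.94722×0.83364 = 0.589311 + 0.412587 = 1.001898.
Q̄ = (S₀/π) × [bracket] = (1361/π) × 1.001898 = 434.04 W/m².
Ratio Q̄_A / Q̄_B = 380.68 / 434.04 = 0.8771.

Q̄_A / Q̄_B ≈ 0.877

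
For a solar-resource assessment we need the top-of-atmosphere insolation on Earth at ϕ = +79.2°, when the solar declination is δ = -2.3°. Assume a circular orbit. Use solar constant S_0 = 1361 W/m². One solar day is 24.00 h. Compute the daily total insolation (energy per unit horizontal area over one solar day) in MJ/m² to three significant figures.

cos h₀ = −tan(+79.2°) tan(-2.300°) = 0.2105, h₀ = 1.3587 rad.
Bracket: h₀ sin ϕ sin δ + cos ϕ cos δ sin h₀ = 1.3587×0.98229×-0.04013 + 0.18738×0.99919×0.97758 = -0.053559 + 0.183031 = 0.129472.
Q̄ = (S_0/π) × [bracket] = (1361/π) × 0.129472 = 56.090 W/m².
Daily total = Q̄ × 24.00 h × 3600 s/h = 56.090 × 24.00 × 3600 / 10⁶ = 4.846 MJ/m².

4.85 MJ/m²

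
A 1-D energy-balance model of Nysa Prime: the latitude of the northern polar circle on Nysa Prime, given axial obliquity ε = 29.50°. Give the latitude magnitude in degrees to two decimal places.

The polar circle is the lowest latitude that experiences at least one full rotation of continuous daylight at the northern-summer solstice; it lies at |φ| = 90° − ε = 90° − 29.50° = 60.50°.

60.50°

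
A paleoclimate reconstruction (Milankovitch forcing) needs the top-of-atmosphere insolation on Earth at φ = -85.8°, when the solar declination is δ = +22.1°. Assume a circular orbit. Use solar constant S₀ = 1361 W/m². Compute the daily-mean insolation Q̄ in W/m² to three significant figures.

Q̄ ≈ 0.00 W/m²

cos H₀ = −tan(-85.8°) tan(+22.100°) = 5.5295 ≥ 1 ⇒ polar night, H₀ = 0 and Q̄ = 0.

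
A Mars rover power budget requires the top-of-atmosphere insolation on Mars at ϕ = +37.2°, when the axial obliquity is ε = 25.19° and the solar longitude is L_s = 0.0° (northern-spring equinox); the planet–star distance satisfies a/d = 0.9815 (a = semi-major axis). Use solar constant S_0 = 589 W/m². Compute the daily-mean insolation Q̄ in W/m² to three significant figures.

Solar declination: sin δ = sin ε · sin L_s = sin 25.19° × sin 0.0° = 0.00000, so δ = +0.000°.
cos h₀ = −tan(+37.2°) tan(+0.000°) = -0.0000, h₀ = 1.5708 rad.
Bracket: h₀ sin ϕ sin δ + cos ϕ cos δ sin h₀ = 1.5708×0.60460×0.00000 + 0.79653×1.00000×1.00000 = 0.000000 + 0.796530 = 0.796530.
Inverse-square distance factor (a/d)² = 0.9815² = 0.963342.
Q̄ = (S_0/π) × 0.963342 × [bracket] = (589/π) × 0.963342 × 0.796530 = 143.9 W/m².

Q̄ ≈ 144 W/m²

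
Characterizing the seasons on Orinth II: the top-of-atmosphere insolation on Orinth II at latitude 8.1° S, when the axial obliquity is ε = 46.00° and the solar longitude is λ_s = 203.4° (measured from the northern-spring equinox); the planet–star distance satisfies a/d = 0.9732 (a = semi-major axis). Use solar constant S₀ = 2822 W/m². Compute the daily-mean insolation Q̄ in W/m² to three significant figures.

Solar declination: sin δ = sin ε · sin λ_s = sin 46.00° × sin 203.4° = -0.28568, so δ = -16.600°.
cos H₀ = −tan(-8.1°) tan(-16.600°) = -0.0424, H₀ = 1.6132 rad.
Bracket: H₀ sin φ sin δ + cos φ cos δ sin H₀ = 1.6132×-0.14090×-0.28568 + 0.99002×0.95832×0.99910 = 0.064935 + 0.947902 = 1.012837.
Inverse-square distance factor (a/d)² = 0.9732² = 0.947118.
Q̄ = (S₀/π) × 0.947118 × [bracket] = (2822/π) × 0.947118 × 1.012837 = 861.7 W/m².

Q̄ ≈ 862 W/m²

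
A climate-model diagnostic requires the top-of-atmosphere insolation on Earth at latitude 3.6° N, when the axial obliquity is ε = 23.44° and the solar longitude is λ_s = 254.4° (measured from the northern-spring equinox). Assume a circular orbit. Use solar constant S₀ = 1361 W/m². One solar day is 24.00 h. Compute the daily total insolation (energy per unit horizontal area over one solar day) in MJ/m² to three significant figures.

33.1 MJ/m²

Solar declination: sin δ = sin ε · sin λ_s = sin 23.44° × sin 254.4° = -0.38313, so δ = -22.528°.
cos H₀ = −tan(+3.6°) tan(-22.528°) = 0.0261, H₀ = 1.5447 rad.
Bracket: H₀ sin φ sin δ + cos φ cos δ sin H₀ = 1.5447×0.06279×-0.38313 + 0.99803×0.92369×0.99966 = -0.037160 + 0.921557 = 0.884397.
Q̄ = (S₀/π) × [bracket] = (1361/π) × 0.884397 = 383.14 W/m².
Daily total = Q̄ × 24.00 h × 3600 s/h = 383.14 × 24.00 × 3600 / 10⁶ = 33.10 MJ/m².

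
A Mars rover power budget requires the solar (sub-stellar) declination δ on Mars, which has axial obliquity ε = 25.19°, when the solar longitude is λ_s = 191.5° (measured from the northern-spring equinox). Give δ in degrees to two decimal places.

δ = -4.87°

sin δ = sin ε · sin λ_s = sin 25.19° × sin 191.5° = -0.084855.
δ = arcsin(-0.084855) = -4.87°.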